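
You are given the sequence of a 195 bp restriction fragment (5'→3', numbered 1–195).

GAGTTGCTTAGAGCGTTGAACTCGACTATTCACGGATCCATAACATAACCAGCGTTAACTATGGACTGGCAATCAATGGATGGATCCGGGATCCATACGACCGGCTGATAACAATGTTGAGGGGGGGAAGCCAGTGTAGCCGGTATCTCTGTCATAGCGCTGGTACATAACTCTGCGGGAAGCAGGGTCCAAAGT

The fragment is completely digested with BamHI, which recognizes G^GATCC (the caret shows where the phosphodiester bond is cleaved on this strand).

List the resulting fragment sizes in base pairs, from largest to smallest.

BamHI sites (GGATCC) start at positions 34, 82, 89.
BamHI cuts after the first base of each site, so after positions 34, 82, 89.
Linear molecule, 3 cuts → 4 fragments:
  1–34 → 34 bp
  35–82 → 48 bp
  83–89 → 7 bp
  90–195 → 106 bp
Sorted largest to smallest: 106, 48, 34, 7 bp.

106, 48, 34, 7 bp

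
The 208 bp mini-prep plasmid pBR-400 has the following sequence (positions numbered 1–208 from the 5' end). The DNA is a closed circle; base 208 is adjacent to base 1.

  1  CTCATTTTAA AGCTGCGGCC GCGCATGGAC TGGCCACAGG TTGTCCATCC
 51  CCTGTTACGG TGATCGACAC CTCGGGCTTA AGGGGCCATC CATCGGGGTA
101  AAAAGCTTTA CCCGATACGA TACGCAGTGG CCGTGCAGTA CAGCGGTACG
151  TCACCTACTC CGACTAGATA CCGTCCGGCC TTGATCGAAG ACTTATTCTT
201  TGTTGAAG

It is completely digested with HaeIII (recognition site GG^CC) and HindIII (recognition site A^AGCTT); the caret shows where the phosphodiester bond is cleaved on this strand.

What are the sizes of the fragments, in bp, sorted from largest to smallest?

52, 48, 48, 27, 18, 15 bp

HaeIII sites (GGCC) start at positions 17, 32, 84, 129, 177.
HaeIII cuts after base 2 of each site, so after positions 18, 33, 85, 130, 178.
The HindIII site (AAGCTT) starts at position 103.
HindIII cuts after the first base of each site, so after position 103.
Combined cut positions: 18, 33, 85, 103, 130, 178.
Circular molecule, 6 cuts → 6 fragments:
  19–33 → 15 bp
  34–85 → 52 bp
  86–103 → 18 bp
  104–130 → 27 bp
  131–178 → 48 bp
  179–208 then 1–18 → 30 + 18 = 48 bp
Sorted largest to smallest: 52, 48, 48, 27, 18, 15 bp.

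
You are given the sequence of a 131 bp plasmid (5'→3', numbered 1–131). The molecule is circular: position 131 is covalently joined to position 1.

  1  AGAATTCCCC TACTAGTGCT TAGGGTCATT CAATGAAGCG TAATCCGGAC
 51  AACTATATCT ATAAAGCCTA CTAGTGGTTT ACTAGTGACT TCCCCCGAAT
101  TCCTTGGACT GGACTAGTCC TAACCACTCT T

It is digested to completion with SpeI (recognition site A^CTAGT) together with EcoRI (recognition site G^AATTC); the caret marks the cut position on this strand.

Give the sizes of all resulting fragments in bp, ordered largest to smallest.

SpeI sites (ACTAGT) start at positions 12, 70, 81, 113.
SpeI cuts after the first base of each site, so after positions 12, 70, 81, 113.
EcoRI sites (GAATTC) start at positions 2, 97.
EcoRI cuts after the first base of each site, so after positions 2, 97.
Combined cut positions: 2, 12, 70, 81, 97, 113.
Circular molecule, 6 cuts → 6 fragments:
  3–12 → 10 bp
  13–70 → 58 bp
  71–81 → 11 bp
  82–97 → 16 bp
  98–113 → 16 bp
  114–131 then 1–2 → 18 + 2 = 20 bp
Sorted largest to smallest: 58, 20, 16, 16, 11, 10 bp.

58, 20, 16, 16, 11, 10 bp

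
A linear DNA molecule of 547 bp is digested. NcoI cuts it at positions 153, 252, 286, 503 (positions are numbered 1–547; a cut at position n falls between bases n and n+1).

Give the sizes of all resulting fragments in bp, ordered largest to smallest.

217, 153, 99, 44, 34 bp

Linear molecule, 4 cuts → 5 fragments:
  153 − 0 = 153 bp
  252 − 153 = 99 bp
  286 − 252 = 34 bp
  503 − 286 = 217 bp
  547 − 503 = 44 bp
Sorted largest to smallest: 217, 153, 99, 44, 34 bp.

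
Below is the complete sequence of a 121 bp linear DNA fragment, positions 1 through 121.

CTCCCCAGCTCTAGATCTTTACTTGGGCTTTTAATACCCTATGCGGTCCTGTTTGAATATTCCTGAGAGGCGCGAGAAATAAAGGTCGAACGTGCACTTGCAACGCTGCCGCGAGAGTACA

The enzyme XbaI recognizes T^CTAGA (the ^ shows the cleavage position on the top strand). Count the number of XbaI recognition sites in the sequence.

1

TCTAGA occurs starting at position 10.
XbaI cuts at 1 site.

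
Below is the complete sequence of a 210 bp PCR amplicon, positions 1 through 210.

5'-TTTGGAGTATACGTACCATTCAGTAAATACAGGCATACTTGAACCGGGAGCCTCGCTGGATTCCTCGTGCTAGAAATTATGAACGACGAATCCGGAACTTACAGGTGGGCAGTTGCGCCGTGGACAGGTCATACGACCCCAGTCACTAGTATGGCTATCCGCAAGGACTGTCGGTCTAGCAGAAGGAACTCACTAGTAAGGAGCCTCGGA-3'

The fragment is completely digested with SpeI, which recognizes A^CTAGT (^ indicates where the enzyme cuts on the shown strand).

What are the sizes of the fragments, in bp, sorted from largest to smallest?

145, 47, 18 bp

SpeI sites (ACTAGT) start at positions 145, 192.
SpeI cuts after the first base of each site, so after positions 145, 192.
Linear molecule, 2 cuts → 3 fragments:
  1–145 → 145 bp
  146–192 → 47 bp
  193–210 → 18 bp
Sorted largest to smallest: 145, 47, 18 bp.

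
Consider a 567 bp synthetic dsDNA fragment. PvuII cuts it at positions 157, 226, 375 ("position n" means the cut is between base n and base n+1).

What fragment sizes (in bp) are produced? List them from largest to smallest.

192, 157, 149, 69 bp

Linear molecule, 3 cuts → 4 fragments:
  157 − 0 = 157 bp
  226 − 157 = 69 bp
  375 − 226 = 149 bp
  567 − 375 = 192 bp
Sorted largest to smallest: 192, 157, 149, 69 bp.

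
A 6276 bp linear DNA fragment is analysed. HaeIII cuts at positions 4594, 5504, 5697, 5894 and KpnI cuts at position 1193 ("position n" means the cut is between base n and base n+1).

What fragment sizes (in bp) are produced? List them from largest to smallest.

Combined cut positions (sorted): 1193, 4594, 5504, 5697, 5894.
Linear molecule, 5 cuts → 6 fragments:
  1193 − 0 = 1193 bp
  4594 − 1193 = 3401 bp
  5504 − 4594 = 910 bp
  5697 − 5504 = 193 bp
  5894 − 5697 = 197 bp
  6276 − 5894 = 382 bp
Sorted largest to smallest: 3401, 1193, 910, 382, 197, 193 bp.

3401, 1193, 910, 382, 197, 193 bp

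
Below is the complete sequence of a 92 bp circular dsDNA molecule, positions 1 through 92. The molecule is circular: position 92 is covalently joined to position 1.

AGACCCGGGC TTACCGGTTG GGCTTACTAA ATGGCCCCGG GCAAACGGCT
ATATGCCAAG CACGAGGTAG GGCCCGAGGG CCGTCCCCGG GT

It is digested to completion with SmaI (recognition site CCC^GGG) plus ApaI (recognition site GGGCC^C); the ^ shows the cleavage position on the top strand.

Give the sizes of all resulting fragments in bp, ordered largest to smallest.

36, 32, 14, 10 bp

SmaI sites (CCCGGG) start at positions 4, 36, 86.
SmaI cuts after base 3 of each site, so after positions 6, 38, 88.
The ApaI site (GGGCCC) starts at position 70.
ApaI cuts after base 5 of each site (before the last base), so after position 74.
Combined cut positions: 6, 38, 74, 88.
Circular molecule, 4 cuts → 4 fragments:
  7–38 → 32 bp
  39–74 → 36 bp
  75–88 → 14 bp
  89–92 then 1–6 → 4 + 6 = 10 bp
Sorted largest to smallest: 36, 32, 14, 10 bp.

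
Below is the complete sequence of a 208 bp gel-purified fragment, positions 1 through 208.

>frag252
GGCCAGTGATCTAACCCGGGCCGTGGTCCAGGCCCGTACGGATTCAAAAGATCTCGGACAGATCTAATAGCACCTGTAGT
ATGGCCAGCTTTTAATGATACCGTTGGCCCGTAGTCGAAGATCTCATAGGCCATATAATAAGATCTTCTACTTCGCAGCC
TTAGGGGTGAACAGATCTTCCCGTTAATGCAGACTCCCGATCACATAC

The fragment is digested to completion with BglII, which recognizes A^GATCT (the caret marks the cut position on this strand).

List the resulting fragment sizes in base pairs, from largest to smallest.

BglII sites (AGATCT) start at positions 49, 60, 119, 141, 173.
BglII cuts after the first base of each site, so after positions 49, 60, 119, 141, 173.
Linear molecule, 5 cuts → 6 fragments:
  1–49 → 49 bp
  50–60 → 11 bp
  61–119 → 59 bp
  120–141 → 22 bp
  142–173 → 32 bp
  174–208 → 35 bp
Sorted largest to smallest: 59, 49, 35, 32, 22, 11 bp.

59, 49, 35, 32, 22, 11 bp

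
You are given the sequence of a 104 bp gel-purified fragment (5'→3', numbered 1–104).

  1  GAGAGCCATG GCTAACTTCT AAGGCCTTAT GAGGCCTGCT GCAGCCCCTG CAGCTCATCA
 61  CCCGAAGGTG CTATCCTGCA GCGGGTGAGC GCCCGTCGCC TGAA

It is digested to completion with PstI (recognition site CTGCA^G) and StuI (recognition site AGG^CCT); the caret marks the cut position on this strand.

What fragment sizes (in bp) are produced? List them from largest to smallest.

28, 24, 24, 10, 9, 9 bp

PstI sites (CTGCAG) start at positions 39, 48, 76.
PstI cuts after base 5 of each site (before the last base), so after positions 43, 52, 80.
StuI sites (AGGCCT) start at positions 22, 32.
StuI cuts after base 3 of each site, so after positions 24, 34.
Combined cut positions: 24, 34, 43, 52, 80.
Linear molecule, 5 cuts → 6 fragments:
  1–24 → 24 bp
  25–34 → 10 bp
  35–43 → 9 bp
  44–52 → 9 bp
  53–80 → 28 bp
  81–104 → 24 bp
Sorted largest to smallest: 28, 24, 24, 10, 9, 9 bp.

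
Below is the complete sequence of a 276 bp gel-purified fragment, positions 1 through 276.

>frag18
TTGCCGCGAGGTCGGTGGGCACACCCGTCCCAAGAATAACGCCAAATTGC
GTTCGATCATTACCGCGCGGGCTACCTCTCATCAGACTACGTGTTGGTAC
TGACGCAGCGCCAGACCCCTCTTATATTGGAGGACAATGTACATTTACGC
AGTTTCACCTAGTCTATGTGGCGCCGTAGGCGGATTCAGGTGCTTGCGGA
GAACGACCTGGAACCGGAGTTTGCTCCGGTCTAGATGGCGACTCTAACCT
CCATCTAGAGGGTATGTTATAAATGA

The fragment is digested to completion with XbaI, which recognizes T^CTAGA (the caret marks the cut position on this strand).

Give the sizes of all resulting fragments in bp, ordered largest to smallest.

XbaI sites (TCTAGA) start at positions 230, 254.
XbaI cuts after the first base of each site, so after positions 230, 254.
Linear molecule, 2 cuts → 3 fragments:
  1–230 → 230 bp
  231–254 → 24 bp
  255–276 → 22 bp
Sorted largest to smallest: 230, 24, 22 bp.

230, 24, 22 bp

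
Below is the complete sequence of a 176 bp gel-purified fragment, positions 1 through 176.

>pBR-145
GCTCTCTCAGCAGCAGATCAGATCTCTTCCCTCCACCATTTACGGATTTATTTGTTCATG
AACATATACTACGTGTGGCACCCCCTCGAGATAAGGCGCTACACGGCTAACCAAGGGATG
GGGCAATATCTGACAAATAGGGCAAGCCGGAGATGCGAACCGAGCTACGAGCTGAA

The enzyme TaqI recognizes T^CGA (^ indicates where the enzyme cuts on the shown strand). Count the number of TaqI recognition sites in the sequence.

1

TCGA occurs starting at position 86.
TaqI cuts at 1 site.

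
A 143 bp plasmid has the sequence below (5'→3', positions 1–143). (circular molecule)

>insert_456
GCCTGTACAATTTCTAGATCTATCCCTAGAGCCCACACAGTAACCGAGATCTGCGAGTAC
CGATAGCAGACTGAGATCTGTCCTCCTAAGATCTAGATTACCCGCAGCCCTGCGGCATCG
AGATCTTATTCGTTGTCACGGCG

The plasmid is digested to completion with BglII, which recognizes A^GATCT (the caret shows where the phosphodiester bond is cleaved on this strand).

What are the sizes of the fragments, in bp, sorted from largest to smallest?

BglII sites (AGATCT) start at positions 16, 47, 74, 89, 121.
BglII cuts after the first base of each site, so after positions 16, 47, 74, 89, 121.
Circular molecule, 5 cuts → 5 fragments:
  17–47 → 31 bp
  48–74 → 27 bp
  75–89 → 15 bp
  90–121 → 32 bp
  122–143 then 1–16 → 22 + 16 = 38 bp
Sorted largest to smallest: 38, 32, 31, 27, 15 bp.

38, 32, 31, 27, 15 bp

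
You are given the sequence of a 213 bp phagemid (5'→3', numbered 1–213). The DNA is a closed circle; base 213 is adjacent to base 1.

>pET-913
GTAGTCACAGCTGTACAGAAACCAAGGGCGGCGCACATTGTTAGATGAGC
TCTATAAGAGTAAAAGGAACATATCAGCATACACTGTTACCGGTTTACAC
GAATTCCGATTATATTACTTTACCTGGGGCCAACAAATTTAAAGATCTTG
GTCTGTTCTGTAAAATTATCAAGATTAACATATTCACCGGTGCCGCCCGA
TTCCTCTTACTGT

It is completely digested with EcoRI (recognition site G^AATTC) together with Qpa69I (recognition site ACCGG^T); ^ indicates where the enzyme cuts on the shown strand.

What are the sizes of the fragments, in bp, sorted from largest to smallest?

The EcoRI site (GAATTC) starts at position 101.
EcoRI cuts after the first base of each site, so after position 101.
Qpa69I sites (ACCGGT) start at positions 89, 186.
Qpa69I cuts after base 5 of each site (before the last base), so after positions 93, 190.
Combined cut positions: 93, 101, 190.
Circular molecule, 3 cuts → 3 fragments:
  94–101 → 8 bp
  102–190 → 89 bp
  191–213 then 1–93 → 23 + 93 = 116 bp
Sorted largest to smallest: 116, 89, 8 bp.

116, 89, 8 bp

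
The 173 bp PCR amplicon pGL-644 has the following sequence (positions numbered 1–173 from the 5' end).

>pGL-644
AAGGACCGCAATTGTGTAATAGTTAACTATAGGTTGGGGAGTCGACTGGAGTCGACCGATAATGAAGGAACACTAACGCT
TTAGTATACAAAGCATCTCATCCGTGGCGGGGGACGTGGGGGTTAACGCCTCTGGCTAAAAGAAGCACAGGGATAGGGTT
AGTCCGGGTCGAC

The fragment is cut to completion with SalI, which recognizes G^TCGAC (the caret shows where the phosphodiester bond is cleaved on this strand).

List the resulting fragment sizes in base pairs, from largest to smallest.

117, 41, 10, 5 bp

SalI sites (GTCGAC) start at positions 41, 51, 168.
SalI cuts after the first base of each site, so after positions 41, 51, 168.
Linear molecule, 3 cuts → 4 fragments:
  1–41 → 41 bp
  42–51 → 10 bp
  52–168 → 117 bp
  169–173 → 5 bp
Sorted largest to smallest: 117, 41, 10, 5 bp.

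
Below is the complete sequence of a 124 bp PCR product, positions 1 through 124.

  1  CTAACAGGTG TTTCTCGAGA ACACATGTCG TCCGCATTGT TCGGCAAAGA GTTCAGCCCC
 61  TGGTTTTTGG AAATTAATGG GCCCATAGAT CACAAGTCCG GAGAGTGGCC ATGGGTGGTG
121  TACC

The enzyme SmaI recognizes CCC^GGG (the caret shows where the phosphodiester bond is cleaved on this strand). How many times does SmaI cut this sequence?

No occurrence of CCCGGG is present in the sequence.
SmaI does not cut: 0 sites.

0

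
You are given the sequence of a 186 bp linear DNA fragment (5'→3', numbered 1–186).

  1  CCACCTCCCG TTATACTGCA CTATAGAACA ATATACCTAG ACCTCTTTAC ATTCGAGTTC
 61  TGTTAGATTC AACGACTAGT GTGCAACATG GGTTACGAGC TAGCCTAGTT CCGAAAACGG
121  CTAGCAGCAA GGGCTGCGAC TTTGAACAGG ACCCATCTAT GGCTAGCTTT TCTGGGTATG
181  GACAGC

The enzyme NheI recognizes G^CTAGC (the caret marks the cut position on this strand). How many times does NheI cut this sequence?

3

GCTAGC occurs starting at positions 99, 120, 162.
NheI cuts at 3 sites.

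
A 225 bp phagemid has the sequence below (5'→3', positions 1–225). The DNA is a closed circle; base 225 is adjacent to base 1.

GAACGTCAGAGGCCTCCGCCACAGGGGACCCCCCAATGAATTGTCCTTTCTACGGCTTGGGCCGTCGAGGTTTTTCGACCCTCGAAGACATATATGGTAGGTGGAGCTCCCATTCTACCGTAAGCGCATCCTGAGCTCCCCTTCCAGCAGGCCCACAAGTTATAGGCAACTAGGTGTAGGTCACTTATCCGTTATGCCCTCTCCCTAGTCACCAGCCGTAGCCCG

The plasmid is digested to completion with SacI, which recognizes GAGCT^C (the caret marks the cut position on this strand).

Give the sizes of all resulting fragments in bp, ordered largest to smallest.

SacI sites (GAGCTC) start at positions 104, 133.
SacI cuts after base 5 of each site (before the last base), so after positions 108, 137.
Circular molecule, 2 cuts → 2 fragments:
  109–137 → 29 bp
  138–225 then 1–108 → 88 + 108 = 196 bp
Sorted largest to smallest: 196, 29 bp.

196, 29 bp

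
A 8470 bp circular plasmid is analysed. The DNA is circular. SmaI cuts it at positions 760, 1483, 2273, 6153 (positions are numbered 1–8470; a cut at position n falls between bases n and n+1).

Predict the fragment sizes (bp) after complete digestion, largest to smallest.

Circular molecule, 4 cuts → 4 fragments:
  1483 − 760 = 723 bp
  2273 − 1483 = 790 bp
  6153 − 2273 = 3880 bp
  wrap: 8470 − 6153 + 760 = 3077 bp
Sorted largest to smallest: 3880, 3077, 790, 723 bp.

3880, 3077, 790, 723 bp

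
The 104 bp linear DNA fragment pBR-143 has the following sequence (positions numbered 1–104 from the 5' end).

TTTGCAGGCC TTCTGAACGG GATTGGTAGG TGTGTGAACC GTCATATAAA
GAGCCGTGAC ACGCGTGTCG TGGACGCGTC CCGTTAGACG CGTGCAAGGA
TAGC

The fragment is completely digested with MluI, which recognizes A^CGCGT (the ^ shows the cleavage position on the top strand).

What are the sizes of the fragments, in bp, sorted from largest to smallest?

61, 16, 14, 13 bp

MluI sites (ACGCGT) start at positions 61, 74, 88.
MluI cuts after the first base of each site, so after positions 61, 74, 88.
Linear molecule, 3 cuts → 4 fragments:
  1–61 → 61 bp
  62–74 → 13 bp
  75–88 → 14 bp
  89–104 → 16 bp
Sorted largest to smallest: 61, 16, 14, 13 bp.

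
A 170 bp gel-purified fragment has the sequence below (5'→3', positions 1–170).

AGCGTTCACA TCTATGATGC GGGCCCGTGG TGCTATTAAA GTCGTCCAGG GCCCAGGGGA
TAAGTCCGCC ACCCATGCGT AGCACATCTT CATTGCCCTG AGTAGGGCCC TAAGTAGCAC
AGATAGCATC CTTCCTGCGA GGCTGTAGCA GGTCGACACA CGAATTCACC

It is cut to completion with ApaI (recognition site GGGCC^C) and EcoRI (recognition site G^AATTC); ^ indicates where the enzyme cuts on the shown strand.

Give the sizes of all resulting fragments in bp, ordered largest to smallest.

56, 53, 28, 25, 8 bp

ApaI sites (GGGCCC) start at positions 21, 49, 105.
ApaI cuts after base 5 of each site (before the last base), so after positions 25, 53, 109.
The EcoRI site (GAATTC) starts at position 162.
EcoRI cuts after the first base of each site, so after position 162.
Combined cut positions: 25, 53, 109, 162.
Linear molecule, 4 cuts → 5 fragments:
  1–25 → 25 bp
  26–53 → 28 bp
  54–109 → 56 bp
  110–162 → 53 bp
  163–170 → 8 bp
Sorted largest to smallest: 56, 53, 28, 25, 8 bp.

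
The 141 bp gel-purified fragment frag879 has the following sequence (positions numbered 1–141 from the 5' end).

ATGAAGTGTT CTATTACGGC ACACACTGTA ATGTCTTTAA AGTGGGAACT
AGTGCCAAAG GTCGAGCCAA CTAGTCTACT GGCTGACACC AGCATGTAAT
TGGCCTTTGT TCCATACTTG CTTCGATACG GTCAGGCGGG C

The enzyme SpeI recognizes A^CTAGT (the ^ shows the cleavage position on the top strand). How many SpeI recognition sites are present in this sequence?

2

ACTAGT occurs starting at positions 48, 70.
SpeI cuts at 2 sites.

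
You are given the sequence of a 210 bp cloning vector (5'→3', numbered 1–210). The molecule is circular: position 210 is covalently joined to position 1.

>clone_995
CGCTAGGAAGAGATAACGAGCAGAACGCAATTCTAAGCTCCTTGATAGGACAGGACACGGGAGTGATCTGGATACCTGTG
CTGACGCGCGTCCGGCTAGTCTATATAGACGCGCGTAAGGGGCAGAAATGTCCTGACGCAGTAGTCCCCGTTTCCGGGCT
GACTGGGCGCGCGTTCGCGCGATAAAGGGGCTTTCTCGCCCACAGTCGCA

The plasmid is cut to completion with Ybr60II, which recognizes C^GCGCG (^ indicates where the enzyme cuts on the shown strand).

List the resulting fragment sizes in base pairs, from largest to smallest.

119, 58, 25, 8 bp

Ybr60II sites (CGCGCG) start at positions 85, 110, 168, 176.
Ybr60II cuts after the first base of each site, so after positions 85, 110, 168, 176.
Circular molecule, 4 cuts → 4 fragments:
  86–110 → 25 bp
  111–168 → 58 bp
  169–176 → 8 bp
  177–210 then 1–85 → 34 + 85 = 119 bp
Sorted largest to smallest: 119, 58, 25, 8 bp.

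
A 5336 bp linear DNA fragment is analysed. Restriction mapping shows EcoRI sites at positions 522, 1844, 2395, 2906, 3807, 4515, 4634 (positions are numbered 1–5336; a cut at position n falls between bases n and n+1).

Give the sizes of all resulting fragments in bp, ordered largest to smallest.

1322, 901, 708, 702, 551, 522, 511, 119 bp

Linear molecule, 7 cuts → 8 fragments:
  522 − 0 = 522 bp
  1844 − 522 = 1322 bp
  2395 − 1844 = 551 bp
  2906 − 2395 = 511 bp
  3807 − 2906 = 901 bp
  4515 − 3807 = 708 bp
  4634 − 4515 = 119 bp
  5336 − 4634 = 702 bp
Sorted largest to smallest: 1322, 901, 708, 702, 551, 522, 511, 119 bp.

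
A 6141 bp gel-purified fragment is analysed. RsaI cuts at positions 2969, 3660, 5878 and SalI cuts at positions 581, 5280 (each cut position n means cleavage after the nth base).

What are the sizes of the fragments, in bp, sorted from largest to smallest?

Combined cut positions (sorted): 581, 2969, 3660, 5280, 5878.
Linear molecule, 5 cuts → 6 fragments:
  581 − 0 = 581 bp
  2969 − 581 = 2388 bp
  3660 − 2969 = 691 bp
  5280 − 3660 = 1620 bp
  5878 − 5280 = 598 bp
  6141 − 5878 = 263 bp
Sorted largest to smallest: 2388, 1620, 691, 598, 581, 263 bp.

2388, 1620, 691, 598, 581, 263 bp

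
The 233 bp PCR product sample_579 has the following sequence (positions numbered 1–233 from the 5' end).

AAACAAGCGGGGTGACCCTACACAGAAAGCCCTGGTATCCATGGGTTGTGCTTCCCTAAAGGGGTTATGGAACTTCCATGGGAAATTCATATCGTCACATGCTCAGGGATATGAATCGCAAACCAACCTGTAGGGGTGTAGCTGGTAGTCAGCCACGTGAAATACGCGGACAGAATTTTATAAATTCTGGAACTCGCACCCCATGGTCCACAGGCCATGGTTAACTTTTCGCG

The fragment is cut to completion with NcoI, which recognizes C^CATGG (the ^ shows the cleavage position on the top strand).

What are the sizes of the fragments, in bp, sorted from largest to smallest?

125, 39, 37, 18, 14 bp

NcoI sites (CCATGG) start at positions 39, 76, 201, 215.
NcoI cuts after the first base of each site, so after positions 39, 76, 201, 215.
Linear molecule, 4 cuts → 5 fragments:
  1–39 → 39 bp
  40–76 → 37 bp
  77–201 → 125 bp
  202–215 → 14 bp
  216–233 → 18 bp
Sorted largest to smallest: 125, 39, 37, 18, 14 bp.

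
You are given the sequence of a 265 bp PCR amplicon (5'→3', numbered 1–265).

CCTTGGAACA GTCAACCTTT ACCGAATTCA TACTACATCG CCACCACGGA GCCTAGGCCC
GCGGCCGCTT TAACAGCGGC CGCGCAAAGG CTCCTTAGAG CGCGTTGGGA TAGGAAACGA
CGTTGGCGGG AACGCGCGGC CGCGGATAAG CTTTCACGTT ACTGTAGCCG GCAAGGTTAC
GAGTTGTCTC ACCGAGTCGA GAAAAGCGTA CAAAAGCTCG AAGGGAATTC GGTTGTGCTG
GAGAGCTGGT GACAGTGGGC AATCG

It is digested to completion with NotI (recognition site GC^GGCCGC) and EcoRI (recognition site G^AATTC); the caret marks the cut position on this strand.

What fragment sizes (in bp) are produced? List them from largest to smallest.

88, 60, 40, 38, 24, 15 bp

NotI sites (GCGGCCGC) start at positions 61, 76, 136.
NotI cuts after base 2 of each site, so after positions 62, 77, 137.
EcoRI sites (GAATTC) start at positions 24, 225.
EcoRI cuts after the first base of each site, so after positions 24, 225.
Combined cut positions: 24, 62, 77, 137, 225.
Linear molecule, 5 cuts → 6 fragments:
  1–24 → 24 bp
  25–62 → 38 bp
  63–77 → 15 bp
  78–137 → 60 bp
  138–225 → 88 bp
  226–265 → 40 bp
Sorted largest to smallest: 88, 60, 40, 38, 24, 15 bp.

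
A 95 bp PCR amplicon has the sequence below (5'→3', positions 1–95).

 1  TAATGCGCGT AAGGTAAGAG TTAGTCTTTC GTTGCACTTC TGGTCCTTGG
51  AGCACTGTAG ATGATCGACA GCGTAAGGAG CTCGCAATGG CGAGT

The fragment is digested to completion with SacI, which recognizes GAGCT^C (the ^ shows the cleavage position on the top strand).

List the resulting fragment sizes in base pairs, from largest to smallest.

82, 13 bp

The SacI site (GAGCTC) starts at position 78.
SacI cuts after base 5 of each site (before the last base), so after position 82.
Linear molecule, 1 cut → 2 fragments:
  1–82 → 82 bp
  83–95 → 13 bp
Sorted largest to smallest: 82, 13 bp.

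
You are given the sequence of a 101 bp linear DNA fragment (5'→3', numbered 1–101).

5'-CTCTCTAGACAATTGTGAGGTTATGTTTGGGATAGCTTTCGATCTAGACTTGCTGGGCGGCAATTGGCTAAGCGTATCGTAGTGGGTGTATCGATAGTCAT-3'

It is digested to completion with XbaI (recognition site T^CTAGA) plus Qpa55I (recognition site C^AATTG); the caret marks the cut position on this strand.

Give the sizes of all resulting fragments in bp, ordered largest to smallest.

40, 33, 18, 6, 4 bp

XbaI sites (TCTAGA) start at positions 4, 43.
XbaI cuts after the first base of each site, so after positions 4, 43.
Qpa55I sites (CAATTG) start at positions 10, 61.
Qpa55I cuts after the first base of each site, so after positions 10, 61.
Combined cut positions: 4, 10, 43, 61.
Linear molecule, 4 cuts → 5 fragments:
  1–4 → 4 bp
  5–10 → 6 bp
  11–43 → 33 bp
  44–61 → 18 bp
  62–101 → 40 bp
Sorted largest to smallest: 40, 33, 18, 6, 4 bp.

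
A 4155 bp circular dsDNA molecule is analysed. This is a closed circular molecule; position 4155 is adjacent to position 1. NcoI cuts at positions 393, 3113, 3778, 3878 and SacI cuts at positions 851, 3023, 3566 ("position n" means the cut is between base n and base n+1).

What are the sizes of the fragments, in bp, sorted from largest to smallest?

Combined cut positions (sorted): 393, 851, 3023, 3113, 3566, 3778, 3878.
Circular molecule, 7 cuts → 7 fragments:
  851 − 393 = 458 bp
  3023 − 851 = 2172 bp
  3113 − 3023 = 90 bp
  3566 − 3113 = 453 bp
  3778 − 3566 = 212 bp
  3878 − 3778 = 100 bp
  wrap: 4155 − 3878 + 393 = 670 bp
Sorted largest to smallest: 2172, 670, 458, 453, 212, 100, 90 bp.

2172, 670, 458, 453, 212, 100, 90 bp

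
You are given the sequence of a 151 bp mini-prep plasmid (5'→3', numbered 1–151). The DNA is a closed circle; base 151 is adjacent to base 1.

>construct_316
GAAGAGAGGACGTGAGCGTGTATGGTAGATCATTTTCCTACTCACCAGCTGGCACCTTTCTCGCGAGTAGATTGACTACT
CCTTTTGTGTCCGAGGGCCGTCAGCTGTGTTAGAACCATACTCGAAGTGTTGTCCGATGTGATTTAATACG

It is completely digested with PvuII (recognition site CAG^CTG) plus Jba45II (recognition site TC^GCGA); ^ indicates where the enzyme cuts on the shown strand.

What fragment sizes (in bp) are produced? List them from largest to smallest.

PvuII sites (CAGCTG) start at positions 46, 102.
PvuII cuts after base 3 of each site, so after positions 48, 104.
The Jba45II site (TCGCGA) starts at position 61.
Jba45II cuts after base 2 of each site, so after position 62.
Combined cut positions: 48, 62, 104.
Circular molecule, 3 cuts → 3 fragments:
  49–62 → 14 bp
  63–104 → 42 bp
  105–151 then 1–48 → 47 + 48 = 95 bp
Sorted largest to smallest: 95, 42, 14 bp.

95, 42, 14 bp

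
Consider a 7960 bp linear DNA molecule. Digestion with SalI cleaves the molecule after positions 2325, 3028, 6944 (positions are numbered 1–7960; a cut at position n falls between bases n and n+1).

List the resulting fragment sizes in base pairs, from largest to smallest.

Linear molecule, 3 cuts → 4 fragments:
  2325 − 0 = 2325 bp
  3028 − 2325 = 703 bp
  6944 − 3028 = 3916 bp
  7960 − 6944 = 1016 bp
Sorted largest to smallest: 3916, 2325, 1016, 703 bp.

3916, 2325, 1016, 703 bp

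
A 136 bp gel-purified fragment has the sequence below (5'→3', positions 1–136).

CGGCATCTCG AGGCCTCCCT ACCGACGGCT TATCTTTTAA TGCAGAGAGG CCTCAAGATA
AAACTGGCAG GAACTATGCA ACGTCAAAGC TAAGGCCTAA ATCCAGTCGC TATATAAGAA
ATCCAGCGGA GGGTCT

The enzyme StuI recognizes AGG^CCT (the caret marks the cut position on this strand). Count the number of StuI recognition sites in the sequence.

3

AGGCCT occurs starting at positions 11, 48, 93.
StuI cuts at 3 sites.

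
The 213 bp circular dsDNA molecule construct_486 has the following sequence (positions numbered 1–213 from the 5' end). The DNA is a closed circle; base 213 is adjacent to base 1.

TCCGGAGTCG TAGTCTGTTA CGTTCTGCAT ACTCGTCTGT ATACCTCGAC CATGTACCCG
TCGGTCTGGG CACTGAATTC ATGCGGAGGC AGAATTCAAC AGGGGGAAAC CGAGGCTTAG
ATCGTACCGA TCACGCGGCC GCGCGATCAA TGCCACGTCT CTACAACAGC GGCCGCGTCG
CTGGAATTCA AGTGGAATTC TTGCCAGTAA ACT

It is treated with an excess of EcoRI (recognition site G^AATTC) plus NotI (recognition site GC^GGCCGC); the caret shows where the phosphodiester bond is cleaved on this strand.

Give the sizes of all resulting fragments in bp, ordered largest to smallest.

EcoRI sites (GAATTC) start at positions 75, 92, 184, 195.
EcoRI cuts after the first base of each site, so after positions 75, 92, 184, 195.
NotI sites (GCGGCCGC) start at positions 135, 169.
NotI cuts after base 2 of each site, so after positions 136, 170.
Combined cut positions: 75, 92, 136, 170, 184, 195.
Circular molecule, 6 cuts → 6 fragments:
  76–92 → 17 bp
  93–136 → 44 bp
  137–170 → 34 bp
  171–184 → 14 bp
  185–195 → 11 bp
  196–213 then 1–75 → 18 + 75 = 93 bp
Sorted largest to smallest: 93, 44, 34, 17, 14, 11 bp.

93, 44, 34, 17, 14, 11 bp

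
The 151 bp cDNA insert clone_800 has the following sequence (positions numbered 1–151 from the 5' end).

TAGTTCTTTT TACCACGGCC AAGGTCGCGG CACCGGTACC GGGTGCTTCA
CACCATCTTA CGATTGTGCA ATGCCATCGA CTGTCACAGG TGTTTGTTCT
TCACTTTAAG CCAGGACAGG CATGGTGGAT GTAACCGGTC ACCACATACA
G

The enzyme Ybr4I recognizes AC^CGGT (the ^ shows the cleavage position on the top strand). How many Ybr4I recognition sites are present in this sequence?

ACCGGT occurs starting at positions 32, 134.
Ybr4I cuts at 2 sites.

2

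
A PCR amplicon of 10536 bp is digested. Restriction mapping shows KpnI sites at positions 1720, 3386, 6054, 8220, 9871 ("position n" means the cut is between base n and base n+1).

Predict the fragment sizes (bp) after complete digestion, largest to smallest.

Linear molecule, 5 cuts → 6 fragments:
  1720 − 0 = 1720 bp
  3386 − 1720 = 1666 bp
  6054 − 3386 = 2668 bp
  8220 − 6054 = 2166 bp
  9871 − 8220 = 1651 bp
  10536 − 9871 = 665 bp
Sorted largest to smallest: 2668, 2166, 1720, 1666, 1651, 665 bp.

2668, 2166, 1720, 1666, 1651, 665 bp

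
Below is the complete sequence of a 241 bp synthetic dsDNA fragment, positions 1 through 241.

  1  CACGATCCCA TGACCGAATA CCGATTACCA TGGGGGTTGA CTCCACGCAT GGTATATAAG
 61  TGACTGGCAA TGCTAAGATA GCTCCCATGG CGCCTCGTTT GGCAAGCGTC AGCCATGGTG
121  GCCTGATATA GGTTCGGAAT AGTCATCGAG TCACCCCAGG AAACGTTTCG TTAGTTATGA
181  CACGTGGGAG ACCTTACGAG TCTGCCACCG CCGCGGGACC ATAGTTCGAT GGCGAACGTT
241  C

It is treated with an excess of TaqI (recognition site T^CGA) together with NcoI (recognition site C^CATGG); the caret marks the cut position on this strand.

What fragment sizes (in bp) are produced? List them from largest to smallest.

80, 57, 33, 28, 28, 15 bp

TaqI sites (TCGA) start at positions 146, 226.
TaqI cuts after the first base of each site, so after positions 146, 226.
NcoI sites (CCATGG) start at positions 28, 85, 113.
NcoI cuts after the first base of each site, so after positions 28, 85, 113.
Combined cut positions: 28, 85, 113, 146, 226.
Linear molecule, 5 cuts → 6 fragments:
  1–28 → 28 bp
  29–85 → 57 bp
  86–113 → 28 bp
  114–146 → 33 bp
  147–226 → 80 bp
  227–241 → 15 bp
Sorted largest to smallest: 80, 57, 33, 28, 28, 15 bp.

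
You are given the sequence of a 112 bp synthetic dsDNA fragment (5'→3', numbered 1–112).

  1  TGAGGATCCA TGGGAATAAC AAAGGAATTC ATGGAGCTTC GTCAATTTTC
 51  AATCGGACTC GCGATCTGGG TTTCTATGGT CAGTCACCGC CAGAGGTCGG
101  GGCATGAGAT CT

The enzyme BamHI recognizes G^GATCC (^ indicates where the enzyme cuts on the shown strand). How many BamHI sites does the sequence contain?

1

GGATCC occurs starting at position 4.
BamHI cuts at 1 site.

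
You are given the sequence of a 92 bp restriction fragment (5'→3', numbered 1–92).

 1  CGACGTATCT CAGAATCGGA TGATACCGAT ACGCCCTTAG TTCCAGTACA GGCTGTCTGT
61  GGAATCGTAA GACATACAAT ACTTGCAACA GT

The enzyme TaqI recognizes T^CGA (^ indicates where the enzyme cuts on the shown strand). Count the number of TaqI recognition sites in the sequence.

0

No occurrence of TCGA is present in the sequence.
TaqI does not cut: 0 sites.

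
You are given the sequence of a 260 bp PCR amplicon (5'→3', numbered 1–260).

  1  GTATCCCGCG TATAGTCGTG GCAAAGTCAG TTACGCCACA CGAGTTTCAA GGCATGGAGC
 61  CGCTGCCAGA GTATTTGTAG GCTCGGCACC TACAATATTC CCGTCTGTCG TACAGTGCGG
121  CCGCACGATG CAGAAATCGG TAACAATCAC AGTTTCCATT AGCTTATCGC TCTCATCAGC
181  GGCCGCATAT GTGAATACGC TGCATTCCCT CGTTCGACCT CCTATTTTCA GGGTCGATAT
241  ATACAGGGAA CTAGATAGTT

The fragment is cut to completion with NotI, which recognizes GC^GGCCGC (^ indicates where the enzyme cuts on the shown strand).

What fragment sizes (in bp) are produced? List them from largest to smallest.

NotI sites (GCGGCCGC) start at positions 117, 179.
NotI cuts after base 2 of each site, so after positions 118, 180.
Linear molecule, 2 cuts → 3 fragments:
  1–118 → 118 bp
  119–180 → 62 bp
  181–260 → 80 bp
Sorted largest to smallest: 118, 80, 62 bp.

118, 80, 62 bp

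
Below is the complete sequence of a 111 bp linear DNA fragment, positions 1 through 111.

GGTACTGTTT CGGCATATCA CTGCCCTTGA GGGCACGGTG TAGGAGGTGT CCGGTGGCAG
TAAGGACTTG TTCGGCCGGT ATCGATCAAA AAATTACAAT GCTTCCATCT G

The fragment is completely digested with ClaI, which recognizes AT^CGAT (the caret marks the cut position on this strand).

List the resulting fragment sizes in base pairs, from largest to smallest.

The ClaI site (ATCGAT) starts at position 81.
ClaI cuts after base 2 of each site, so after position 82.
Linear molecule, 1 cut → 2 fragments:
  1–82 → 82 bp
  83–111 → 29 bp
Sorted largest to smallest: 82, 29 bp.

82, 29 bp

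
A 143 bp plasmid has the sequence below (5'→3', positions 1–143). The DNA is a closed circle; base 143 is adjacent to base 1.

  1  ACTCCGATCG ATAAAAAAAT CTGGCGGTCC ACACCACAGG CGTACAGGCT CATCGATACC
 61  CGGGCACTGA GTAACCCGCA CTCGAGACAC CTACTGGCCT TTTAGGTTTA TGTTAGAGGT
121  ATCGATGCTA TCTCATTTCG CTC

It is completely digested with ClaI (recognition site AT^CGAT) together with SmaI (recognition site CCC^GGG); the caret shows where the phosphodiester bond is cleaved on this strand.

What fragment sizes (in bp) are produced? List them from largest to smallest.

61, 45, 29, 8 bp

ClaI sites (ATCGAT) start at positions 7, 52, 121.
ClaI cuts after base 2 of each site, so after positions 8, 53, 122.
The SmaI site (CCCGGG) starts at position 59.
SmaI cuts after base 3 of each site, so after position 61.
Combined cut positions: 8, 53, 61, 122.
Circular molecule, 4 cuts → 4 fragments:
  9–53 → 45 bp
  54–61 → 8 bp
  62–122 → 61 bp
  123–143 then 1–8 → 21 + 8 = 29 bp
Sorted largest to smallest: 61, 45, 29, 8 bp.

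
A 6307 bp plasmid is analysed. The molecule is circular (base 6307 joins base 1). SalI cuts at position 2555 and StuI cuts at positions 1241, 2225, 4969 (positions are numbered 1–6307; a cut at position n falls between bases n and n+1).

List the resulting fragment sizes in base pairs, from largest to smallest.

2579, 2414, 984, 330 bp

Combined cut positions (sorted): 1241, 2225, 2555, 4969.
Circular molecule, 4 cuts → 4 fragments:
  2225 − 1241 = 984 bp
  2555 − 2225 = 330 bp
  4969 − 2555 = 2414 bp
  wrap: 6307 − 4969 + 1241 = 2579 bp
Sorted largest to smallest: 2579, 2414, 984, 330 bp.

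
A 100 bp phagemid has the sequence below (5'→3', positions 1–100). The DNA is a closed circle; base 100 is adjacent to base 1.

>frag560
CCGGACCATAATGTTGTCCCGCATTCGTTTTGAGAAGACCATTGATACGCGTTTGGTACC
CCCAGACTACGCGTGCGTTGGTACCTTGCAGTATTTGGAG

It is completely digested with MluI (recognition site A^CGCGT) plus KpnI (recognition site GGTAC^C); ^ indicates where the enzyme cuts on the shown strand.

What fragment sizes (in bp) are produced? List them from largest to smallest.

MluI sites (ACGCGT) start at positions 47, 69.
MluI cuts after the first base of each site, so after positions 47, 69.
KpnI sites (GGTACC) start at positions 55, 80.
KpnI cuts after base 5 of each site (before the last base), so after positions 59, 84.
Combined cut positions: 47, 59, 69, 84.
Circular molecule, 4 cuts → 4 fragments:
  48–59 → 12 bp
  60–69 → 10 bp
  70–84 → 15 bp
  85–100 then 1–47 → 16 + 47 = 63 bp
Sorted largest to smallest: 63, 15, 12, 10 bp.

63, 15, 12, 10 bp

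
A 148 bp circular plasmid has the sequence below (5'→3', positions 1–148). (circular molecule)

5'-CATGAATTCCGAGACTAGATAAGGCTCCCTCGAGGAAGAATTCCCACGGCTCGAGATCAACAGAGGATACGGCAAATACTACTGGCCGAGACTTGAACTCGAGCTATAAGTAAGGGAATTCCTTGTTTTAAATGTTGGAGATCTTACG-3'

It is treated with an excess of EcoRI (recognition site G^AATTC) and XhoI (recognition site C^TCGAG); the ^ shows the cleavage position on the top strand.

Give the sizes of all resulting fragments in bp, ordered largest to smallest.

48, 36, 25, 18, 12, 9 bp

EcoRI sites (GAATTC) start at positions 4, 38, 116.
EcoRI cuts after the first base of each site, so after positions 4, 38, 116.
XhoI sites (CTCGAG) start at positions 29, 50, 98.
XhoI cuts after the first base of each site, so after positions 29, 50, 98.
Combined cut positions: 4, 29, 38, 50, 98, 116.
Circular molecule, 6 cuts → 6 fragments:
  5–29 → 25 bp
  30–38 → 9 bp
  39–50 → 12 bp
  51–98 → 48 bp
  99–116 → 18 bp
  117–148 then 1–4 → 32 + 4 = 36 bp
Sorted largest to smallest: 48, 36, 25, 18, 12, 9 bp.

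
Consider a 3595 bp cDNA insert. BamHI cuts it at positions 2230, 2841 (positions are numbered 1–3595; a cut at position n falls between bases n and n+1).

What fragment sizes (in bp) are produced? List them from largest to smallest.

2230, 754, 611 bp

Linear molecule, 2 cuts → 3 fragments:
  2230 − 0 = 2230 bp
  2841 − 2230 = 611 bp
  3595 − 2841 = 754 bp
Sorted largest to smallest: 2230, 754, 611 bp.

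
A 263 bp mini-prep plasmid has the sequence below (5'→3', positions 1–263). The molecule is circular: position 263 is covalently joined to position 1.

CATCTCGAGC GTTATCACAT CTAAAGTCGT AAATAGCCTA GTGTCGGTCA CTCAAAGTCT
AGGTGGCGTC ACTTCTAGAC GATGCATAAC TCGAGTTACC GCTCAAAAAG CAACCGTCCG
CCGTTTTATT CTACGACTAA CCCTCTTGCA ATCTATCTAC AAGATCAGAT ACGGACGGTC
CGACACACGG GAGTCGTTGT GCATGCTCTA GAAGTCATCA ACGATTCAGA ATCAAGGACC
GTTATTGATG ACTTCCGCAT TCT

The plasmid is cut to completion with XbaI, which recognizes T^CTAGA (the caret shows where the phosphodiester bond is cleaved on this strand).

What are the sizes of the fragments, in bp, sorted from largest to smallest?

XbaI sites (TCTAGA) start at positions 74, 207.
XbaI cuts after the first base of each site, so after positions 74, 207.
Circular molecule, 2 cuts → 2 fragments:
  75–207 → 133 bp
  208–263 then 1–74 → 56 + 74 = 130 bp
Sorted largest to smallest: 133, 130 bp.

133, 130 bp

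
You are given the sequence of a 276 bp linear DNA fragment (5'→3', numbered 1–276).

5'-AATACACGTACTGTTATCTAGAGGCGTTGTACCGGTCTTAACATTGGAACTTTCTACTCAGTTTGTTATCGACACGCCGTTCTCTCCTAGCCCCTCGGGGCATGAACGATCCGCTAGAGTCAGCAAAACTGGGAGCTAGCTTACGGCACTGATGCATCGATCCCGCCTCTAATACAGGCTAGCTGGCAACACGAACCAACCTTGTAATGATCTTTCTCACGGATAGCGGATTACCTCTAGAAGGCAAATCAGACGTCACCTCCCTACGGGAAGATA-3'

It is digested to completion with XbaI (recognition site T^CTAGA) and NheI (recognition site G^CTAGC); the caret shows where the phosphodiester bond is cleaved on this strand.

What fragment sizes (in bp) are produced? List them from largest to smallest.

XbaI sites (TCTAGA) start at positions 17, 236.
XbaI cuts after the first base of each site, so after positions 17, 236.
NheI sites (GCTAGC) start at positions 135, 178.
NheI cuts after the first base of each site, so after positions 135, 178.
Combined cut positions: 17, 135, 178, 236.
Linear molecule, 4 cuts → 5 fragments:
  1–17 → 17 bp
  18–135 → 118 bp
  136–178 → 43 bp
  179–236 → 58 bp
  237–276 → 40 bp
Sorted largest to smallest: 118, 58, 43, 40, 17 bp.

118, 58, 43, 40, 17 bp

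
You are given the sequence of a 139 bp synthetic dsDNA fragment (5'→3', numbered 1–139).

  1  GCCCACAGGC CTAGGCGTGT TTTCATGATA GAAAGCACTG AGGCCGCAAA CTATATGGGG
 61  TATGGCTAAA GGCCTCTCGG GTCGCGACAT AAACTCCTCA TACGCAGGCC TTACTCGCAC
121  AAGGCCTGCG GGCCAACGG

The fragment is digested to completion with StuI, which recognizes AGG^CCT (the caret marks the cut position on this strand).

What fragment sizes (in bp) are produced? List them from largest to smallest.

63, 36, 16, 15, 9 bp

StuI sites (AGGCCT) start at positions 7, 70, 106, 122.
StuI cuts after base 3 of each site, so after positions 9, 72, 108, 124.
Linear molecule, 4 cuts → 5 fragments:
  1–9 → 9 bp
  10–72 → 63 bp
  73–108 → 36 bp
  109–124 → 16 bp
  125–139 → 15 bp
Sorted largest to smallest: 63, 36, 16, 15, 9 bp.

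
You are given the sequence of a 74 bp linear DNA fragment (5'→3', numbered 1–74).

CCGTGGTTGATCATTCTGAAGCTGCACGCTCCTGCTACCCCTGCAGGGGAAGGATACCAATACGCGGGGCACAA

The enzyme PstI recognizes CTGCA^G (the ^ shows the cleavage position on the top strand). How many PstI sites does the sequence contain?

CTGCAG occurs starting at position 41.
PstI cuts at 1 site.

1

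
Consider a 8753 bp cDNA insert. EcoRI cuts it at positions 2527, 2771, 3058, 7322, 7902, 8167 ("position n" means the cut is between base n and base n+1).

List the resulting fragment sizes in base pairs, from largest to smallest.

4264, 2527, 586, 580, 287, 265, 244 bp

Linear molecule, 6 cuts → 7 fragments:
  2527 − 0 = 2527 bp
  2771 − 2527 = 244 bp
  3058 − 2771 = 287 bp
  7322 − 3058 = 4264 bp
  7902 − 7322 = 580 bp
  8167 − 7902 = 265 bp
  8753 − 8167 = 586 bp
Sorted largest to smallest: 4264, 2527, 586, 580, 287, 265, 244 bp.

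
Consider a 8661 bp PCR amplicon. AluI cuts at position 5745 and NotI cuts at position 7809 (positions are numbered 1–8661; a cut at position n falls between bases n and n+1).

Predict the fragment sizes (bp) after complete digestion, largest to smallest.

Combined cut positions (sorted): 5745, 7809.
Linear molecule, 2 cuts → 3 fragments:
  5745 − 0 = 5745 bp
  7809 − 5745 = 2064 bp
  8661 − 7809 = 852 bp
Sorted largest to smallest: 5745, 2064, 852 bp.

5745, 2064, 852 bp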